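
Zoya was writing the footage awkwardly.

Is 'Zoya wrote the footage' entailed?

no

'was writing' is progressive; for an accomplishment like 'write the footage', it doesn't entail completion.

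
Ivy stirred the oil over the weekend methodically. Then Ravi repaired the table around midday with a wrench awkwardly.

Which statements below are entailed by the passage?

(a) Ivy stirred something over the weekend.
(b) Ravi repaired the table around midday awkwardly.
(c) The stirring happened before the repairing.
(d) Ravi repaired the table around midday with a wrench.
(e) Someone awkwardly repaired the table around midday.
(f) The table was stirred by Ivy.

(a), (b), (c), (d), (e)

(a) Entailed — this follows by dropping conjuncts from the stirring event's description.
(b) Entailed — this follows by dropping conjuncts from the repairing event's description.
(c) Entailed — the narrative places the stirring before the repairing.
(d) Entailed — the original entails any weakening of itself; this just drops 'awkwardly'.
(e) Entailed — the original entails any weakening of itself; this just drops 'with a wrench' and generalizes the agent.
(f) Not entailed — Ivy stirred the oil, not the table; the table belongs to the repairing event.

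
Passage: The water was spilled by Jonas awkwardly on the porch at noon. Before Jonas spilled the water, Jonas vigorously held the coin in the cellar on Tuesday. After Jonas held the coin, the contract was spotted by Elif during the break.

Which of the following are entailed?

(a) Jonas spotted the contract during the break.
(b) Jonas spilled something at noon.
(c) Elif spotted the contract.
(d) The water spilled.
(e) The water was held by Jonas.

(a) Not entailed — the passage has Elif spotting the contract, not Jonas.
(b) Entailed — this follows by dropping conjuncts from the spilling event's description.
(c) Entailed — this follows by dropping conjuncts from the spotting event's description.
(d) Entailed — 'Jonas spilled the water' is causative; it entails the inchoative 'the water spilled'.
(e) Not entailed — Jonas held the coin, not the water; the water belongs to the spilling event.

(b), (c), (d)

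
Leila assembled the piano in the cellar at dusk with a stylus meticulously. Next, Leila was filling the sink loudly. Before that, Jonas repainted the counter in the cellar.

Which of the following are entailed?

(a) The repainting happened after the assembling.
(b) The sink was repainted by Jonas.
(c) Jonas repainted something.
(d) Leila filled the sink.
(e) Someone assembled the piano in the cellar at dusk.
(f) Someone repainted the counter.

(a) Not entailed — the narrative doesn't order the assembling relative to the repainting.
(b) Not entailed — Jonas repainted the counter, not the sink; the sink belongs to the filling event.
(c) Entailed — dropping 'in the cellar' and generalizing the patient leaves a sub-description the original still satisfies.
(d) Not entailed — 'was filling' is progressive on an accomplishment; it does not entail the completed 'filled'.
(e) Entailed — this follows by dropping conjuncts from the assembling event's description.
(f) Entailed — this follows by dropping conjuncts from the repainting event's description.

(c), (e), (f)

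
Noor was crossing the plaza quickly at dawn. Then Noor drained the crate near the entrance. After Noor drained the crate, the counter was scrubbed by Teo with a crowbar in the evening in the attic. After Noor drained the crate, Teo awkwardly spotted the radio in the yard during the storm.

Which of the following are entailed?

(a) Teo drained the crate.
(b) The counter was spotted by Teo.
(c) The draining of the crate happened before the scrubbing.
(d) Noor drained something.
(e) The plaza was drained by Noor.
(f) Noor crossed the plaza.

(a) Not entailed — the passage has Noor draining the crate, not Teo.
(b) Not entailed — Teo spotted the radio, not the counter; the counter belongs to the scrubbing event.
(c) Entailed — the narrative places the draining before the scrubbing.
(d) Entailed — this follows by dropping conjuncts from the draining event's description.
(e) Not entailed — Noor drained the crate, not the plaza; the plaza belongs to the crossing event.
(f) Not entailed — 'was crossing' is progressive on an accomplishment; it does not entail the completed 'crossed'.

(c), (d)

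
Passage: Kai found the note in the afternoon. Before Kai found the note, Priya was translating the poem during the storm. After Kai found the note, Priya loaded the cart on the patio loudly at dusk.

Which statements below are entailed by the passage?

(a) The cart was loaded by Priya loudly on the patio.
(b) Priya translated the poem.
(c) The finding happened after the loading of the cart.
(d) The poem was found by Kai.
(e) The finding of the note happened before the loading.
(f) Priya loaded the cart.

(a), (e), (f)

(a) Entailed — this follows by dropping conjuncts from the loading event's description.
(b) Not entailed — 'was translating' is progressive on an accomplishment; it does not entail the completed 'translated'.
(c) Not entailed — the narrative places the finding before the loading, not after.
(d) Not entailed — Kai found the note, not the poem; the poem belongs to the translating event.
(e) Entailed — the narrative places the finding before the loading.
(f) Entailed — every conjunct here is already in the original loading event.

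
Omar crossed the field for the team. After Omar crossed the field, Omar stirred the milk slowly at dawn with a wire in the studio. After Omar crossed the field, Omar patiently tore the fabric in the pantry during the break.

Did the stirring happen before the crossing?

The narrative orders the crossing before the stirring.

no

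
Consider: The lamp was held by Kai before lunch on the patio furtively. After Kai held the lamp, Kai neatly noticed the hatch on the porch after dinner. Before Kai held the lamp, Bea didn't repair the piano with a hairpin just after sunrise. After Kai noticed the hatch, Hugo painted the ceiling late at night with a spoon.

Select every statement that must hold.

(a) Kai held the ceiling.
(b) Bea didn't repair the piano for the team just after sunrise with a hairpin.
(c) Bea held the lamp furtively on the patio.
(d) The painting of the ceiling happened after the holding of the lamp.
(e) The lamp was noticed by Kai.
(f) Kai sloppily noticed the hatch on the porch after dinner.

(b), (d)

(a) Not entailed — Kai held the lamp, not the ceiling; the ceiling belongs to the painting event.
(b) Entailed — under negation, adding a further restriction is entailed: if no such repairing event occurred, none occurred for the team either.
(c) Not entailed — the passage has Kai holding the lamp, not Bea.
(d) Entailed — the narrative places the holding before the painting.
(e) Not entailed — Kai noticed the hatch, not the lamp; the lamp belongs to the holding event.
(f) Not entailed — 'sloppily' adds a manner not in (and inconsistent with) the original.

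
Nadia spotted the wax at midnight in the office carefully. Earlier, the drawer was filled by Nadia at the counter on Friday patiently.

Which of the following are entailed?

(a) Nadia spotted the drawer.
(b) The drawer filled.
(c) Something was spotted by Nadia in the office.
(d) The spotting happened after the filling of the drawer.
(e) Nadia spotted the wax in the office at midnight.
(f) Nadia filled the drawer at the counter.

(a) Not entailed — Nadia spotted the wax, not the drawer; the drawer belongs to the filling event.
(b) Entailed — 'Nadia filled the drawer' is causative; it entails the inchoative 'the drawer filled'.
(c) Entailed — every conjunct here is already in the original spotting event.
(d) Entailed — the narrative places the filling before the spotting.
(e) Entailed — dropping 'carefully' leaves a sub-description the original still satisfies.
(f) Entailed — the original entails any weakening of itself; this just drops 'patiently', 'on Friday'.

(b), (c), (d), (e), (f)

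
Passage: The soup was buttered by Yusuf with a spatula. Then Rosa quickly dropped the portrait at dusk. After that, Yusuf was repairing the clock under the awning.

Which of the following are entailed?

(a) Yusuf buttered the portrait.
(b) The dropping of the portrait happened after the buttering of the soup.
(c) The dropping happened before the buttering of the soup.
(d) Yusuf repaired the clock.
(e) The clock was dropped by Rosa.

(a) Not entailed — Yusuf buttered the soup, not the portrait; the portrait belongs to the dropping event.
(b) Entailed — the narrative places the buttering before the dropping.
(c) Not entailed — the narrative places the buttering before the dropping, not after.
(d) Not entailed — 'was repairing' is progressive on an accomplishment; it does not entail the completed 'repaired'.
(e) Not entailed — Rosa dropped the portrait, not the clock; the clock belongs to the repairing event.

(b)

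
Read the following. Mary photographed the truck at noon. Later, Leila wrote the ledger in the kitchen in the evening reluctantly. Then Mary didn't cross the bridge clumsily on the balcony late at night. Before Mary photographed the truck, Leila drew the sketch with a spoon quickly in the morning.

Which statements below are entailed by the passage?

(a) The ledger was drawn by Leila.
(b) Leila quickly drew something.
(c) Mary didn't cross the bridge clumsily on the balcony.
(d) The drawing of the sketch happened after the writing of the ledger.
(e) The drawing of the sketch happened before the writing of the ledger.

(a) Not entailed — Leila drew the sketch, not the ledger; the ledger belongs to the writing event.
(b) Entailed — the original entails any weakening of itself; this just drops 'in the morning', 'with a spoon' and generalizes the patient.
(c) Not entailed — dropping 'late at night' under negation is not valid — the original leaves open that Mary crossed the bridge some other way.
(d) Not entailed — the narrative places the drawing before the writing, not after.
(e) Entailed — the narrative places the drawing before the writing.

(b), (e)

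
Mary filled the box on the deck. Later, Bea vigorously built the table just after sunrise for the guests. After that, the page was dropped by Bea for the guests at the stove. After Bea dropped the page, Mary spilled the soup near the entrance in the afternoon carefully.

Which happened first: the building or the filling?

The connectives place the filling before the building.

the filling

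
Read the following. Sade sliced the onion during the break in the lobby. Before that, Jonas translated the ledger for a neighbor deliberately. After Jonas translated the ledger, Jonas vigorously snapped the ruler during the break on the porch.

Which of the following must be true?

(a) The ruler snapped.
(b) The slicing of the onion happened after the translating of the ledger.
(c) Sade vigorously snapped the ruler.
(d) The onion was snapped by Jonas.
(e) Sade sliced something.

(a), (b), (e)

(a) Entailed — 'Jonas snapped the ruler' is causative; it entails the inchoative 'the ruler snapped'.
(b) Entailed — the narrative places the translating before the slicing.
(c) Not entailed — the passage has Jonas snapping the ruler, not Sade.
(d) Not entailed — Jonas snapped the ruler, not the onion; the onion belongs to the slicing event.
(e) Entailed — every conjunct here is already in the original slicing event.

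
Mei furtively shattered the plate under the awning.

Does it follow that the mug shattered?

Nothing is said about any mug; only the plate is affected.

no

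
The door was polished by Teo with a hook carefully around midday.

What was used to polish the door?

a hook

'with a hook' marks the instrument of the polishing event.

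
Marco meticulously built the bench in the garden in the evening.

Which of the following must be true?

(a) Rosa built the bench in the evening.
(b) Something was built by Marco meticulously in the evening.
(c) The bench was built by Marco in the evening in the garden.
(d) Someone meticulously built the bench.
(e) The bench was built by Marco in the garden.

(a) Not entailed — the passage has Marco building the bench, not Rosa.
(b) Entailed — the original entails any weakening of itself; this just drops 'in the garden' and generalizes the patient.
(c) Entailed — this follows by dropping conjuncts from the building event's description.
(d) Entailed — this follows by dropping conjuncts from the building event's description.
(e) Entailed — this follows by dropping conjuncts from the building event's description.

(b), (c), (d), (e)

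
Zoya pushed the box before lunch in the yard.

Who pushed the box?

'Zoya' marks the agent of the pushing event.

Zoya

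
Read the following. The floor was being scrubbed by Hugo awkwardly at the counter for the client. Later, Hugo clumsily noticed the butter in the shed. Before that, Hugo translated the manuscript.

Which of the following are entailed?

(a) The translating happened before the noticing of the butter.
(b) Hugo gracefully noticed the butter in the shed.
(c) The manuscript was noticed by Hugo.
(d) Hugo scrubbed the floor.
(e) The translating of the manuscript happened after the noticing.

(a) Entailed — the narrative places the translating before the noticing.
(b) Not entailed — 'gracefully' adds a manner not in (and inconsistent with) the original.
(c) Not entailed — Hugo noticed the butter, not the manuscript; the manuscript belongs to the translating event.
(d) Entailed — 'scrub' is an activity; 'was scrubbing' entails that some scrubbing happened, so 'scrubbed' holds.
(e) Not entailed — the narrative places the translating before the noticing, not after.

(a), (d)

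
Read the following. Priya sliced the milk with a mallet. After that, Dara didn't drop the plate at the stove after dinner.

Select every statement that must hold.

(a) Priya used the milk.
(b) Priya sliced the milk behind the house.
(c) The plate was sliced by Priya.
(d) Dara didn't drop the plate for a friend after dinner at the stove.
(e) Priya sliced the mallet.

(d)

(a) Not entailed — the milk is the patient, not an instrument — Priya used a mallet.
(b) Not entailed — 'behind the house' adds information not in the original event.
(c) Not entailed — Priya sliced the milk, not the plate; the plate belongs to the dropping event.
(d) Entailed — under negation, adding a further restriction is entailed: if no such dropping event occurred, none occurred for a friend either.
(e) Not entailed — the mallet is the instrument, not what was sliced.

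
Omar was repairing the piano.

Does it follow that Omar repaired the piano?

no

'was repairing' is progressive; for an accomplishment like 'repair the piano', it doesn't entail completion.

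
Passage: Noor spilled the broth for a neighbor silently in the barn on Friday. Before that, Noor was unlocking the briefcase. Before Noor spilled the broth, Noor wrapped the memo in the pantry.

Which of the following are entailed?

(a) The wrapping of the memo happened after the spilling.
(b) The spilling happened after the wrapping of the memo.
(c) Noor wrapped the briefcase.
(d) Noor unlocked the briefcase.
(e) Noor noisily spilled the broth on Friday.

(b)

(a) Not entailed — the narrative places the wrapping before the spilling, not after.
(b) Entailed — the narrative places the wrapping before the spilling.
(c) Not entailed — Noor wrapped the memo, not the briefcase; the briefcase belongs to the unlocking event.
(d) Not entailed — 'was unlocking' is progressive on an accomplishment; it does not entail the completed 'unlocked'.
(e) Not entailed — 'noisily' adds a manner not in (and inconsistent with) the original.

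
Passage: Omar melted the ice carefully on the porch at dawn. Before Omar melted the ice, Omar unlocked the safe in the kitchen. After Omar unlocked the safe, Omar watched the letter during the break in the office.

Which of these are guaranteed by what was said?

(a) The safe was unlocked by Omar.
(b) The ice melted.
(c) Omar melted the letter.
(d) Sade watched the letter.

(a) Entailed — the original entails any weakening of itself; this just drops 'in the kitchen'.
(b) Entailed — 'Omar melted the ice' is causative; it entails the inchoative 'the ice melted'.
(c) Not entailed — Omar melted the ice, not the letter; the letter belongs to the watching event.
(d) Not entailed — the passage has Omar watching the letter, not Sade.

(a), (b)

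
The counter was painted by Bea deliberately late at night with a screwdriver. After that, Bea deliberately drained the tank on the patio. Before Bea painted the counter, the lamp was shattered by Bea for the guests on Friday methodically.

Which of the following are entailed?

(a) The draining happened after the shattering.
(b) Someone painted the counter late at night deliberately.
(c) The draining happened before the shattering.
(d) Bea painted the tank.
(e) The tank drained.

(a), (b), (e)

(a) Entailed — the narrative places the shattering before the draining.
(b) Entailed — this follows by dropping conjuncts from the painting event's description.
(c) Not entailed — the narrative places the shattering before the draining, not after.
(d) Not entailed — Bea painted the counter, not the tank; the tank belongs to the draining event.
(e) Entailed — 'Bea drained the tank' is causative; it entails the inchoative 'the tank drained'.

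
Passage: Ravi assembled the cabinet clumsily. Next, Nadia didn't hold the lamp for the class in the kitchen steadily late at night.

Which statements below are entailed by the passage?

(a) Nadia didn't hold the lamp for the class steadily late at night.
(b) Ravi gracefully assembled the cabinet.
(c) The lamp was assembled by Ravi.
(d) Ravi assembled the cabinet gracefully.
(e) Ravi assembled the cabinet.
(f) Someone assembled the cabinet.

(a) Not entailed — dropping 'in the kitchen' under negation is not valid — the original leaves open that Nadia held the lamp some other way.
(b) Not entailed — 'gracefully' adds a manner not in (and inconsistent with) the original.
(c) Not entailed — Ravi assembled the cabinet, not the lamp; the lamp belongs to the holding event.
(d) Not entailed — 'gracefully' adds a manner not in (and inconsistent with) the original.
(e) Entailed — this follows by dropping conjuncts from the assembling event's description.
(f) Entailed — the original entails any weakening of itself; this just drops 'clumsily' and generalizes the agent.

(e), (f)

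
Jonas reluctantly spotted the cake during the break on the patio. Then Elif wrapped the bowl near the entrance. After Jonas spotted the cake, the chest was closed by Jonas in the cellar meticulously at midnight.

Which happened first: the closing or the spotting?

the spotting

The connectives place the spotting before the closing.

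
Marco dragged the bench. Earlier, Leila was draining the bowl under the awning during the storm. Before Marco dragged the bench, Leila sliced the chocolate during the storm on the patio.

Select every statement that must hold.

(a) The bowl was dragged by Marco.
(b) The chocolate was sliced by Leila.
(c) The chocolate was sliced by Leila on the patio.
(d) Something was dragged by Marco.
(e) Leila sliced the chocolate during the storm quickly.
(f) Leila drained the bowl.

(a) Not entailed — Marco dragged the bench, not the bowl; the bowl belongs to the draining event.
(b) Entailed — this follows by dropping conjuncts from the slicing event's description.
(c) Entailed — every conjunct here is already in the original slicing event.
(d) Entailed — this follows by dropping conjuncts from the dragging event's description.
(e) Not entailed — 'quickly' adds information not in the original event.
(f) Not entailed — 'was draining' is progressive on an accomplishment; it does not entail the completed 'drained'.

(b), (c), (d)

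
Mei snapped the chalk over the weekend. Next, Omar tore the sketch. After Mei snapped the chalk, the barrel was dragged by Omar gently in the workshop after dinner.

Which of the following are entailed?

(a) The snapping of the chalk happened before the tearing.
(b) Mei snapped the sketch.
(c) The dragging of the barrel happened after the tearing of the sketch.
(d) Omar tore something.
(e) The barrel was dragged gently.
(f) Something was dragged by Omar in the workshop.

(a) Entailed — the narrative places the snapping before the tearing.
(b) Not entailed — Mei snapped the chalk, not the sketch; the sketch belongs to the tearing event.
(c) Not entailed — the narrative doesn't order the tearing relative to the dragging.
(d) Entailed — the original entails any weakening of itself; this just generalizes the patient.
(e) Entailed — this follows by dropping conjuncts from the dragging event's description.
(f) Entailed — every conjunct here is already in the original dragging event.

(a), (d), (e), (f)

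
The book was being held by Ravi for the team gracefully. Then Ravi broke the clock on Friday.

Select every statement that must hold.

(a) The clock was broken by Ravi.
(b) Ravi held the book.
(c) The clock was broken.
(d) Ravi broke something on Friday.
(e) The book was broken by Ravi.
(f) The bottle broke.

(a), (b), (c), (d)

(a) Entailed — the original entails any weakening of itself; this just drops 'on Friday'.
(b) Entailed — 'hold' is an activity; 'was holding' entails that some holding happened, so 'held' holds.
(c) Entailed — dropping 'on Friday' and generalizing the agent leaves a sub-description the original still satisfies.
(d) Entailed — every conjunct here is already in the original breaking event.
(e) Not entailed — Ravi broke the clock, not the book; the book belongs to the holding event.
(f) Not entailed — the clock is what broke, not the bottle.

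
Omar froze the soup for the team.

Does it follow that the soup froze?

'Omar froze the soup' is the causative; it entails the inchoative 'the soup froze'.

yes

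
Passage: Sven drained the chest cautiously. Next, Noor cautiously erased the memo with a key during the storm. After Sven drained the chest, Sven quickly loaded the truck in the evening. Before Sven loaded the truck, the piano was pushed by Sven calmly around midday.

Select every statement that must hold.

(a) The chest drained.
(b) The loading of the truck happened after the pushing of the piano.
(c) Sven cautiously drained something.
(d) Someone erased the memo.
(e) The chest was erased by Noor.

(a), (b), (c), (d)

(a) Entailed — 'Sven drained the chest' is causative; it entails the inchoative 'the chest drained'.
(b) Entailed — the narrative places the pushing before the loading.
(c) Entailed — generalizing the patient leaves a sub-description the original still satisfies.
(d) Entailed — dropping 'with a key', 'during the storm', 'cautiously' and generalizing the agent leaves a sub-description the original still satisfies.
(e) Not entailed — Noor erased the memo, not the chest; the chest belongs to the draining event.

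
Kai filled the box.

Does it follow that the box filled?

yes

'Kai filled the box' is the causative; it entails the inchoative 'the box filled'.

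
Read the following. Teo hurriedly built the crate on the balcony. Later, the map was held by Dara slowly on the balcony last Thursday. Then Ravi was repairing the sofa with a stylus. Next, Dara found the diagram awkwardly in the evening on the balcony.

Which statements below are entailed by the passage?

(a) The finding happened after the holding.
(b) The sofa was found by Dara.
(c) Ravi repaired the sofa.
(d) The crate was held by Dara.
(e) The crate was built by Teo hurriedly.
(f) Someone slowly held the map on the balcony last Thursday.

(a) Entailed — the narrative places the holding before the finding.
(b) Not entailed — Dara found the diagram, not the sofa; the sofa belongs to the repairing event.
(c) Not entailed — 'was repairing' is progressive on an accomplishment; it does not entail the completed 'repaired'.
(d) Not entailed — Dara held the map, not the crate; the crate belongs to the building event.
(e) Entailed — the original entails any weakening of itself; this just drops 'on the balcony'.
(f) Entailed — every conjunct here is already in the original holding event.

(a), (e), (f)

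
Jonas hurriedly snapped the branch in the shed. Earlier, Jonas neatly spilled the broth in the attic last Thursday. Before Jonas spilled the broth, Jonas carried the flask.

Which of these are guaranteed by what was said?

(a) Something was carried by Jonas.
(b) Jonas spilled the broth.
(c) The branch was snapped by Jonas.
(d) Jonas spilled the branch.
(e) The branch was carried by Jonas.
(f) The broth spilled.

(a), (b), (c), (f)

(a) Entailed — the original entails any weakening of itself; this just generalizes the patient.
(b) Entailed — this follows by dropping conjuncts from the spilling event's description.
(c) Entailed — this follows by dropping conjuncts from the snapping event's description.
(d) Not entailed — Jonas spilled the broth, not the branch; the branch belongs to the snapping event.
(e) Not entailed — Jonas carried the flask, not the branch; the branch belongs to the snapping event.
(f) Entailed — 'Jonas spilled the broth' is causative; it entails the inchoative 'the broth spilled'.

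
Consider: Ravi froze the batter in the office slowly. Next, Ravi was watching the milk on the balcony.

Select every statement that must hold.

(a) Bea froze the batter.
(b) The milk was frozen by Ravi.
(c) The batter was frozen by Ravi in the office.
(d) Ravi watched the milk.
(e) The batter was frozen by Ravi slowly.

(c), (d), (e)

(a) Not entailed — the passage has Ravi freezing the batter, not Bea.
(b) Not entailed — Ravi froze the batter, not the milk; the milk belongs to the watching event.
(c) Entailed — this follows by dropping conjuncts from the freezing event's description.
(d) Entailed — 'watch' is an activity; 'was watching' entails that some watching happened, so 'watched' holds.
(e) Entailed — dropping 'in the office' leaves a sub-description the original still satisfies.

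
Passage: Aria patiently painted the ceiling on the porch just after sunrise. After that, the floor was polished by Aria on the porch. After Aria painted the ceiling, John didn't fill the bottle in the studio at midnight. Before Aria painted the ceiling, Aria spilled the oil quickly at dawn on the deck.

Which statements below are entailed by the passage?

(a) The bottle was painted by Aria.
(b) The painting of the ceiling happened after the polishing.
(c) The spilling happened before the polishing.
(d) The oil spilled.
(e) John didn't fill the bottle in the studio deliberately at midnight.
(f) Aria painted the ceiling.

(a) Not entailed — Aria painted the ceiling, not the bottle; the bottle belongs to the filling event.
(b) Not entailed — the narrative places the painting before the polishing, not after.
(c) Entailed — the narrative places the spilling before the polishing.
(d) Entailed — 'Aria spilled the oil' is causative; it entails the inchoative 'the oil spilled'.
(e) Entailed — under negation, adding a further restriction is entailed: if no such filling event occurred, none occurred deliberately either.
(f) Entailed — dropping 'on the porch', 'patiently', 'just after sunrise' leaves a sub-description the original still satisfies.

(c), (d), (e), (f)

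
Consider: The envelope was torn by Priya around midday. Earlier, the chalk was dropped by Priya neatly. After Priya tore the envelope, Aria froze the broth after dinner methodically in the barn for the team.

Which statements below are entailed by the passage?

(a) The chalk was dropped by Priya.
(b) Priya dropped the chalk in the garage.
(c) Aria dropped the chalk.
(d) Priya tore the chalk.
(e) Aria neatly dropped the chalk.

(a)

(a) Entailed — dropping 'neatly' leaves a sub-description the original still satisfies.
(b) Not entailed — 'in the garage' adds information not in the original event.
(c) Not entailed — the passage has Priya dropping the chalk, not Aria.
(d) Not entailed — Priya tore the envelope, not the chalk; the chalk belongs to the dropping event.
(e) Not entailed — the passage has Priya dropping the chalk, not Aria.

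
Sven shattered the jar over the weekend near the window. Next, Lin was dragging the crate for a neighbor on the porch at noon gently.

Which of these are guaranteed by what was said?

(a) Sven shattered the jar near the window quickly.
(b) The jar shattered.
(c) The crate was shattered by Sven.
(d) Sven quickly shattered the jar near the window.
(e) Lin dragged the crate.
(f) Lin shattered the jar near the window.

(a) Not entailed — 'quickly' adds information not in the original event.
(b) Entailed — 'Sven shattered the jar' is causative; it entails the inchoative 'the jar shattered'.
(c) Not entailed — Sven shattered the jar, not the crate; the crate belongs to the dragging event.
(d) Not entailed — 'quickly' adds information not in the original event.
(e) Entailed — 'drag' is an activity; 'was dragging' entails that some dragging happened, so 'dragged' holds.
(f) Not entailed — the passage has Sven shattering the jar, not Lin.

(b), (e)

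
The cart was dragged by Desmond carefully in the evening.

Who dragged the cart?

Desmond

'Desmond' marks the agent of the dragging event.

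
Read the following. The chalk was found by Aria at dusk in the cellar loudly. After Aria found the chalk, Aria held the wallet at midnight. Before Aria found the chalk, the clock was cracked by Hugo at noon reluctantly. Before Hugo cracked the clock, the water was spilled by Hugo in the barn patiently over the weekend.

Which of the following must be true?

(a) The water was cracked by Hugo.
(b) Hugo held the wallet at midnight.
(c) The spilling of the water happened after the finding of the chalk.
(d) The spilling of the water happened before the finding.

(d)

(a) Not entailed — Hugo cracked the clock, not the water; the water belongs to the spilling event.
(b) Not entailed — the passage has Aria holding the wallet, not Hugo.
(c) Not entailed — the narrative places the spilling before the finding, not after.
(d) Entailed — the narrative places the spilling before the finding.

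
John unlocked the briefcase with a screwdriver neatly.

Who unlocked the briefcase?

John

'John' marks the agent of the unlocking event.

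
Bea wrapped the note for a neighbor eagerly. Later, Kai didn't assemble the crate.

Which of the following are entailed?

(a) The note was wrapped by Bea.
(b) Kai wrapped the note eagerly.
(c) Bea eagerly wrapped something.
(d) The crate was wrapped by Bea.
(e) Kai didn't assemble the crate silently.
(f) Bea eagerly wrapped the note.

(a), (c), (e), (f)

(a) Entailed — every conjunct here is already in the original wrapping event.
(b) Not entailed — the passage has Bea wrapping the note, not Kai.
(c) Entailed — dropping 'for a neighbor' and generalizing the patient leaves a sub-description the original still satisfies.
(d) Not entailed — Bea wrapped the note, not the crate; the crate belongs to the assembling event.
(e) Entailed — under negation, adding a further restriction is entailed: if no such assembling event occurred, none occurred silently either.
(f) Entailed — this follows by dropping conjuncts from the wrapping event's description.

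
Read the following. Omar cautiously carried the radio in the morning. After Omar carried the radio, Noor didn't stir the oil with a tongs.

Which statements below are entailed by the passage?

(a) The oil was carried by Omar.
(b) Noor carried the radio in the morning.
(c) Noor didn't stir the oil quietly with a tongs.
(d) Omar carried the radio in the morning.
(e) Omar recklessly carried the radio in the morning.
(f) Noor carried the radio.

(c), (d)

(a) Not entailed — Omar carried the radio, not the oil; the oil belongs to the stirring event.
(b) Not entailed — the passage has Omar carrying the radio, not Noor.
(c) Entailed — under negation, adding a further restriction is entailed: if no such stirring event occurred, none occurred quietly either.
(d) Entailed — dropping 'cautiously' leaves a sub-description the original still satisfies.
(e) Not entailed — 'recklessly' adds a manner not in (and inconsistent with) the original.
(f) Not entailed — the passage has Omar carrying the radio, not Noor.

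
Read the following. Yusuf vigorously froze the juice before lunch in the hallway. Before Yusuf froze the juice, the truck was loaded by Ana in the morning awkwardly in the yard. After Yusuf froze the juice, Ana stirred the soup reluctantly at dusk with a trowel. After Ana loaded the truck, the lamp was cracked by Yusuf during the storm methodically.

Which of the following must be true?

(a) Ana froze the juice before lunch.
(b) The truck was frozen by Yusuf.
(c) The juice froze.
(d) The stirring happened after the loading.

(c), (d)

(a) Not entailed — the passage has Yusuf freezing the juice, not Ana.
(b) Not entailed — Yusuf froze the juice, not the truck; the truck belongs to the loading event.
(c) Entailed — 'Yusuf froze the juice' is causative; it entails the inchoative 'the juice froze'.
(d) Entailed — the narrative places the loading before the stirring.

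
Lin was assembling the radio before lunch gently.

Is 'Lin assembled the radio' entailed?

'was assembling' is progressive; for an accomplishment like 'assemble the radio', it doesn't entail completion.

no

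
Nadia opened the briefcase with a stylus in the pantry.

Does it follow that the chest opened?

Nothing is said about any chest; only the briefcase is affected.

no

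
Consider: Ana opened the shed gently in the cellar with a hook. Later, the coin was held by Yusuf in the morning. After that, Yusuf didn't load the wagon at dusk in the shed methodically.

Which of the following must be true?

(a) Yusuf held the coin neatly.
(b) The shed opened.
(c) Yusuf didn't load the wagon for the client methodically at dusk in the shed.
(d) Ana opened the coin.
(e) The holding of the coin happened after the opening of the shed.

(b), (c), (e)

(a) Not entailed — 'neatly' adds information not in the original event.
(b) Entailed — 'Ana opened the shed' is causative; it entails the inchoative 'the shed opened'.
(c) Entailed — under negation, adding a further restriction is entailed: if no such loading event occurred, none occurred for the client either.
(d) Not entailed — Ana opened the shed, not the coin; the coin belongs to the holding event.
(e) Entailed — the narrative places the opening before the holding.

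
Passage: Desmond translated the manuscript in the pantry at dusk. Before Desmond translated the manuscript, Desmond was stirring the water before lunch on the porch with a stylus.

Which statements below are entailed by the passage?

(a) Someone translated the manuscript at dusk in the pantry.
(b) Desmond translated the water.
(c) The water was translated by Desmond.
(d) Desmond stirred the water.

(a) Entailed — this follows by dropping conjuncts from the translating event's description.
(b) Not entailed — Desmond translated the manuscript, not the water; the water belongs to the stirring event.
(c) Not entailed — Desmond translated the manuscript, not the water; the water belongs to the stirring event.
(d) Entailed — 'stir' is an activity; 'was stirring' entails that some stirring happened, so 'stirred' holds.

(a), (d)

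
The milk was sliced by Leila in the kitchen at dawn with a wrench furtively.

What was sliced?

the milk

'the milk' marks the patient of the slicing event.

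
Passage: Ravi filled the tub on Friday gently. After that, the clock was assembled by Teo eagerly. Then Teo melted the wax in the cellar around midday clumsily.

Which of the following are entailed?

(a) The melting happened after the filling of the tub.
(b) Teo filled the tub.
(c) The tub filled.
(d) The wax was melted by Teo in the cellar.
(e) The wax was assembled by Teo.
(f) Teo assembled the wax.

(a) Entailed — the narrative places the filling before the melting.
(b) Not entailed — the passage has Ravi filling the tub, not Teo.
(c) Entailed — 'Ravi filled the tub' is causative; it entails the inchoative 'the tub filled'.
(d) Entailed — this follows by dropping conjuncts from the melting event's description.
(e) Not entailed — Teo assembled the clock, not the wax; the wax belongs to the melting event.
(f) Not entailed — Teo assembled the clock, not the wax; the wax belongs to the melting event.

(a), (c), (d)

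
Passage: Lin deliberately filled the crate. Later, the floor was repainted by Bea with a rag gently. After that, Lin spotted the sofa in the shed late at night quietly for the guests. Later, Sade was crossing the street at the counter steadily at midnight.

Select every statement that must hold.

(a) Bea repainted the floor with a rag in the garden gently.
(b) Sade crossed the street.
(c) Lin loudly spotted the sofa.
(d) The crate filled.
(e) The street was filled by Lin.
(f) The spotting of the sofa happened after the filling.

(a) Not entailed — 'in the garden' adds information not in the original event.
(b) Not entailed — 'was crossing' is progressive on an accomplishment; it does not entail the completed 'crossed'.
(c) Not entailed — 'loudly' adds a manner not in (and inconsistent with) the original.
(d) Entailed — 'Lin filled the crate' is causative; it entails the inchoative 'the crate filled'.
(e) Not entailed — Lin filled the crate, not the street; the street belongs to the crossing event.
(f) Entailed — the narrative places the filling before the spotting.

(d), (f)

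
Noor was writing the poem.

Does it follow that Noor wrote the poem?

'was writing' is progressive; for an accomplishment like 'write the poem', it doesn't entail completion.

no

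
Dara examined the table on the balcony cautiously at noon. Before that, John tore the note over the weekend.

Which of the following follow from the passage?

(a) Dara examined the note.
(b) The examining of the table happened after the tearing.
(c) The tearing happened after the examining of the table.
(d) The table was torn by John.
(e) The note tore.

(b), (e)

(a) Not entailed — Dara examined the table, not the note; the note belongs to the tearing event.
(b) Entailed — the narrative places the tearing before the examining.
(c) Not entailed — the narrative places the tearing before the examining, not after.
(d) Not entailed — John tore the note, not the table; the table belongs to the examining event.
(e) Entailed — 'John tore the note' is causative; it entails the inchoative 'the note tore'.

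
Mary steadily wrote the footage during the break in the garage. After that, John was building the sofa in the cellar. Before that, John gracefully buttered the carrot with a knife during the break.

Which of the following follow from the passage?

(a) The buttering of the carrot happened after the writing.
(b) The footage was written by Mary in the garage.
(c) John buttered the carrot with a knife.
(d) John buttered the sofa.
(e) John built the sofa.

(a) Not entailed — the narrative doesn't order the writing relative to the buttering.
(b) Entailed — every conjunct here is already in the original writing event.
(c) Entailed — this follows by dropping conjuncts from the buttering event's description.
(d) Not entailed — John buttered the carrot, not the sofa; the sofa belongs to the building event.
(e) Not entailed — 'was building' is progressive on an accomplishment; it does not entail the completed 'built'.

(b), (c)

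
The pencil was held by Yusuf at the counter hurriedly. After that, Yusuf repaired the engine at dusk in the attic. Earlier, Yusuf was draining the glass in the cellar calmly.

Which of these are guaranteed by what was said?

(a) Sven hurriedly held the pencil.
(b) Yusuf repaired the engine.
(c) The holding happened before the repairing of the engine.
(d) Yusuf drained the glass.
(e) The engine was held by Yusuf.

(b), (c)

(a) Not entailed — the passage has Yusuf holding the pencil, not Sven.
(b) Entailed — every conjunct here is already in the original repairing event.
(c) Entailed — the narrative places the holding before the repairing.
(d) Not entailed — 'was draining' is progressive on an accomplishment; it does not entail the completed 'drained'.
(e) Not entailed — Yusuf held the pencil, not the engine; the engine belongs to the repairing event.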